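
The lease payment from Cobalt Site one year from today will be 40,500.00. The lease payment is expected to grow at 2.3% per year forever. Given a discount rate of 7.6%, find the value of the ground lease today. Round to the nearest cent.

Growing perpetuity: P = D₁ / (r − g) = 40,500.0000 / (0.076 − 0.023) = 764,150.94

764150.94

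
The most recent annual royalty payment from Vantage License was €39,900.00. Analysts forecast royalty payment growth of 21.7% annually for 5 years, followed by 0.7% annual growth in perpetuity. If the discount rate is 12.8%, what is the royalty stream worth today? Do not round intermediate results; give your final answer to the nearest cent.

D_1 = 48558.30000
D_2 = 59095.45110
D_3 = 71919.16399
D_4 = 87525.62257
D_5 = 106518.68267
Terminal value at year 5: TV = D_5×(1+g_2)/(r−g_2) = 107264.31345/0.121 = 886481.92935
P_0 = D_1/(1+r)^1 + D_2/(1+r)^2 + D_3/(1+r)^3 + D_4/(1+r)^4 + D_5/(1+r)^5 + TV/(1+r)^5
    = 43048.13830 + 46444.66694 + 50109.18410 + 54062.83427 + 58328.43023 + 485427.51440 = 737420.76824

€737420.77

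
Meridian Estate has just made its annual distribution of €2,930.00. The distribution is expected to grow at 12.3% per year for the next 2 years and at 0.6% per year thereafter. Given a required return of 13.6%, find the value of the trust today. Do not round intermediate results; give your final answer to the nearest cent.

D_1 = 3290.39000
D_2 = 3695.10797
Terminal value at year 2: TV = D_2×(1+g_2)/(r−g_2) = 3717.27862/0.13 = 28594.45091
P_0 = D_1/(1+r)^1 + D_2/(1+r)^2 + TV/(1+r)^2
    = 2896.47007 + 2863.32385 + 22157.72145 = 27917.51537

€27917.52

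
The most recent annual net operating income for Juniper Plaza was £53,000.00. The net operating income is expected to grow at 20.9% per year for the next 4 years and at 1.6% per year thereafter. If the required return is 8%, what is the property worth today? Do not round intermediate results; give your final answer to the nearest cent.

D_1 = 64077.00000
D_2 = 77469.09300
D_3 = 93660.13344
D_4 = 113235.10133
Terminal value at year 4: TV = D_4×(1+g_2)/(r−g_2) = 115046.86295/0.064 = 1797607.23354
P_0 = D_1/(1+r)^1 + D_2/(1+r)^2 + D_3/(1+r)^3 + D_4/(1+r)^4 + TV/(1+r)^4
    = 59330.55556 + 66417.26080 + 74350.43362 + 83231.17986 + 1321294.98025 = 1604624.41009

£1604624.41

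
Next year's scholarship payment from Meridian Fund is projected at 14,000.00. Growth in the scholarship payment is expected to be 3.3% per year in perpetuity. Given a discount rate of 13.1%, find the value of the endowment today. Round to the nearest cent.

142857.14

Growing perpetuity: P = D₁ / (r − g) = 14,000.0000 / (0.131 − 0.033) = 142,857.14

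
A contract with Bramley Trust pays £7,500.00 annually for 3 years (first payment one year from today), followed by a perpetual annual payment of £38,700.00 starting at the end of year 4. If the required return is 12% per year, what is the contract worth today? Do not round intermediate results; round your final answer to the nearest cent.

£247562.86

PV of 3-year annuity: £7,500.00 × [1 − (1+0.12)^−3] / 0.12 = 18013.73451
Perpetuity value at year 3: £38,700.00 / 0.12 = 322500.00000
PV of perpetuity: 322500.00000 / (1+0.12)^3 = 229549.12992
Total PV = 18013.73451 + 229549.12992 = 247562.86443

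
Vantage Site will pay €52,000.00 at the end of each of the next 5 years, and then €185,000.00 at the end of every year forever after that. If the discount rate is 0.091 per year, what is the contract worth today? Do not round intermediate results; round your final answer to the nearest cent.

€1516982.92

PV of 5-year annuity: €52,000.00 × [1 − (1+0.091)^−5] / 0.091 = 201738.14992
Perpetuity value at year 5: €185,000.00 / 0.091 = 2032967.03297
PV of perpetuity: 2032967.03297 / (1+0.091)^5 = 1315244.76884
Total PV = 201738.14992 + 1315244.76884 = 1516982.91876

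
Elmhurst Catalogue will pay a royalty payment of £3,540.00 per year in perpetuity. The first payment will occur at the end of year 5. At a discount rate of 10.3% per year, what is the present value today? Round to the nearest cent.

£23220.09

Value at end of year 4: C / r = £3,540.00 / 0.103 = £34,368.9320
Discount to today: PV = £34,368.9320 / (1 + 0.103)^4 = £34,368.9320 / 1.480137 = £23,220.09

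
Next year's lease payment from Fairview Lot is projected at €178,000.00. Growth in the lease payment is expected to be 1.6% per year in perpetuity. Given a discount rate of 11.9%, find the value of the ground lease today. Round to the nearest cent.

Growing perpetuity: P = D₁ / (r − g) = €178,000.0000 / (0.119 − 0.016) = €1,728,155.34

€1728155.34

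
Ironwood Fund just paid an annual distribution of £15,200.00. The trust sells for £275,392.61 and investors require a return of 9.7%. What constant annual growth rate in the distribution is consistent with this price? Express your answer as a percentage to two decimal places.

P = D₀(1+g)/(r−g) ⇒ P(r−g) = D₀(1+g) ⇒ g(P+D₀) = P·r − D₀
g = (P·r − D₀)/(P + D₀) = (£275,392.61×0.097 − £15,200.00) / (£275,392.61 + £15,200.00) = 0.039619

3.96%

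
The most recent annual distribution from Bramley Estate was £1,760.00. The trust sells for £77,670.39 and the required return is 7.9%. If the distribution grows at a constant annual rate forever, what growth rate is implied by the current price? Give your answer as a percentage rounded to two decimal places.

5.51%

P = D₀(1+g)/(r−g) ⇒ P(r−g) = D₀(1+g) ⇒ g(P+D₀) = P·r − D₀
g = (P·r − D₀)/(P + D₀) = (£77,670.39×0.079 − £1,760.00) / (£77,670.39 + £1,760.00) = 0.055092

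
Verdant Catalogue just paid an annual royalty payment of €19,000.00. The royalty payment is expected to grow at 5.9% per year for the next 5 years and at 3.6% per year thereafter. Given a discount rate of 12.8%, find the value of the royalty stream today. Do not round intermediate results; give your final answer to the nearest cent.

€234973.30

D_1 = 20121.00000
D_2 = 21308.13900
D_3 = 22565.31920
D_4 = 23896.67303
D_5 = 25306.57674
Terminal value at year 5: TV = D_5×(1+g_2)/(r−g_2) = 26217.61351/0.092 = 284974.05984
P_0 = D_1/(1+r)^1 + D_2/(1+r)^2 + D_3/(1+r)^3 + D_4/(1+r)^4 + D_5/(1+r)^5 + TV/(1+r)^5
    = 17837.76596 + 16746.62602 + 15722.23134 + 14760.49911 + 13857.59623 + 156048.58369 = 234973.30234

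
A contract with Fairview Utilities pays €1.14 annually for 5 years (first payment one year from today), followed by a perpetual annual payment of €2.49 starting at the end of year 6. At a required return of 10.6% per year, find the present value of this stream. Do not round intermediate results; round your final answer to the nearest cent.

PV of 5-year annuity: €1.14 × [1 − (1+0.106)^−5] / 0.106 = 4.25606
Perpetuity value at year 5: €2.49 / 0.106 = 23.49057
PV of perpetuity: 23.49057 / (1+0.106)^5 = 14.19443
Total PV = 4.25606 + 14.19443 = 18.45049

€18.45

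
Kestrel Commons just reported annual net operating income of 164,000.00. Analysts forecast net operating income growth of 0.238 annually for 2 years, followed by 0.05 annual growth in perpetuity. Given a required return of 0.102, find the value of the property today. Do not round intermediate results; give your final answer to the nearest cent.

4570558.43

D_1 = 203032.00000
D_2 = 251353.61600
Terminal value at year 2: TV = D_2×(1+g_2)/(r−g_2) = 263921.29680/0.052 = 5075409.55385
P_0 = D_1/(1+r)^1 + D_2/(1+r)^2 + TV/(1+r)^2
    = 184239.56443 + 206976.93354 + 4179341.92727 = 4570558.42524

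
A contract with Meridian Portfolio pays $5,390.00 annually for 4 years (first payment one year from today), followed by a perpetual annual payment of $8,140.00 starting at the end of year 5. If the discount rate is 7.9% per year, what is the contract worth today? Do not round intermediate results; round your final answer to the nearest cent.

$93909.31

PV of 4-year annuity: $5,390.00 × [1 − (1+0.079)^−4] / 0.079 = 17892.17330
Perpetuity value at year 4: $8,140.00 / 0.079 = 103037.97468
PV of perpetuity: 103037.97468 / (1+0.079)^4 = 76017.14154
Total PV = 17892.17330 + 76017.14154 = 93909.31484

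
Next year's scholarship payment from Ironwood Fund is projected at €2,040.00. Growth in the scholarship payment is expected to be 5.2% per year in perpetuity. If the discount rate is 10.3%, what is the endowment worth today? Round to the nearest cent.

Growing perpetuity: P = D₁ / (r − g) = €2,040.0000 / (0.103 − 0.052) = €40,000.00

€40000.00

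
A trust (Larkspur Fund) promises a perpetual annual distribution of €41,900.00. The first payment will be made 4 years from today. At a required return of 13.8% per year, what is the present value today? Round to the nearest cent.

€206019.42

Value at end of year 3: C / r = €41,900.00 / 0.138 = €303,623.1884
Discount to today: PV = €303,623.1884 / (1 + 0.138)^3 = €303,623.1884 / 1.473760 = €206,019.42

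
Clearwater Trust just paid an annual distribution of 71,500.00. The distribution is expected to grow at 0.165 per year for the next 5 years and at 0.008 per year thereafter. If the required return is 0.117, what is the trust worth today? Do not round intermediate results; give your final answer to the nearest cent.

D_1 = 83297.50000
D_2 = 97041.58750
D_3 = 113053.44944
D_4 = 131707.26859
D_5 = 153438.96791
Terminal value at year 5: TV = D_5×(1+g_2)/(r−g_2) = 154666.47966/0.109 = 1418958.52896
P_0 = D_1/(1+r)^1 + D_2/(1+r)^2 + D_3/(1+r)^3 + D_4/(1+r)^4 + D_5/(1+r)^5 + TV/(1+r)^5
    = 74572.51567 + 77777.06424 + 81119.31946 + 84605.19890 + 88240.87441 + 816025.70097 = 1222340.67364

1222340.67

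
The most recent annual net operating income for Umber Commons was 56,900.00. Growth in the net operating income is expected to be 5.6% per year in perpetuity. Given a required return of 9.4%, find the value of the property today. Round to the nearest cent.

D₁ = D₀ × (1 + g) = 56,900.00 × 1.056 = 60,086.4000
Growing perpetuity: P = D₁ / (r − g) = 60,086.4000 / (0.094 − 0.056) = 1,581,221.05

1581221.05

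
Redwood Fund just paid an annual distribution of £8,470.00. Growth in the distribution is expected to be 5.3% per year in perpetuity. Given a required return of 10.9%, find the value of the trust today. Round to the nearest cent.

D₁ = D₀ × (1 + g) = £8,470.00 × 1.053 = £8,918.9100
Growing perpetuity: P = D₁ / (r − g) = £8,918.9100 / (0.109 − 0.053) = £159,266.25

£159266.25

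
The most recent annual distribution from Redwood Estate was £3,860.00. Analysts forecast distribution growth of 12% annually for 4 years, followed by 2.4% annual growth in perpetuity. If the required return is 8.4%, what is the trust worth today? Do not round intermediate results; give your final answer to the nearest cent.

£91839.45

D_1 = 4323.20000
D_2 = 4841.98400
D_3 = 5423.02208
D_4 = 6073.78473
Terminal value at year 4: TV = D_4×(1+g_2)/(r−g_2) = 6219.55556/0.06 = 103659.25939
P_0 = D_1/(1+r)^1 + D_2/(1+r)^2 + D_3/(1+r)^3 + D_4/(1+r)^4 + TV/(1+r)^4
    = 3988.19188 + 4120.64106 + 4257.48892 + 4398.88154 + 75074.24491 = 91839.44831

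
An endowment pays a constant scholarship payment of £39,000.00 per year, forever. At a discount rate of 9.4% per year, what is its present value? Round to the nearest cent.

Level perpetuity: PV = C / r = £39,000.00 / 0.094 = £414,893.62

£414893.62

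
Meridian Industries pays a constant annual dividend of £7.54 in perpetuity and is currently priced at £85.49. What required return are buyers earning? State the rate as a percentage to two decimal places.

8.82%

P = C/r ⇒ r = C/P = £7.54/£85.49 = 0.088197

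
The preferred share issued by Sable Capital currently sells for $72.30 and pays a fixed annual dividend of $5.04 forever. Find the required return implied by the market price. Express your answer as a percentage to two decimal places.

6.97%

P = C/r ⇒ r = C/P = $5.04/$72.30 = 0.069710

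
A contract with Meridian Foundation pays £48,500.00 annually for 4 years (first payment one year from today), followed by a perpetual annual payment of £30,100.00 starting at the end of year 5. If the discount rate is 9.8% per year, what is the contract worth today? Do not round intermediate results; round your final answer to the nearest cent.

£365721.79

PV of 4-year annuity: £48,500.00 × [1 − (1+0.098)^−4] / 0.098 = 154406.43742
Perpetuity value at year 4: £30,100.00 / 0.098 = 307142.85714
PV of perpetuity: 307142.85714 / (1+0.098)^4 = 211315.35681
Total PV = 154406.43742 + 211315.35681 = 365721.79423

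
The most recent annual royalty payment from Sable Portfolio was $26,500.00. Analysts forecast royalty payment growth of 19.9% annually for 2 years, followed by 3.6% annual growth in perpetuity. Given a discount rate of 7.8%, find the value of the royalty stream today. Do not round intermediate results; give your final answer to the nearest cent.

D_1 = 31773.50000
D_2 = 38096.42650
Terminal value at year 2: TV = D_2×(1+g_2)/(r−g_2) = 39467.89785/0.042 = 939711.85367
P_0 = D_1/(1+r)^1 + D_2/(1+r)^2 + TV/(1+r)^2
    = 29474.48980 + 32782.85090 + 808643.65542 = 870900.99611

$870901.00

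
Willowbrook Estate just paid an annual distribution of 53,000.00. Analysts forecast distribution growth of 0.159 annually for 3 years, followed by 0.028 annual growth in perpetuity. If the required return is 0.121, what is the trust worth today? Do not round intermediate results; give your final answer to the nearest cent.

D_1 = 61427.00000
D_2 = 71193.89300
D_3 = 82513.72199
Terminal value at year 3: TV = D_3×(1+g_2)/(r−g_2) = 84824.10620/0.093 = 912087.16347
P_0 = D_1/(1+r)^1 + D_2/(1+r)^2 + D_3/(1+r)^3 + TV/(1+r)^3
    = 54796.61017 + 56654.12238 + 58574.60110 + 647469.78424 = 817495.11789

817495.12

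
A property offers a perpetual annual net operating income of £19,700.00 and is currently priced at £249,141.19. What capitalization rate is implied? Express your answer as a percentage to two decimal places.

P = C/r ⇒ r = C/P = £19,700.00/£249,141.19 = 0.079072

7.91%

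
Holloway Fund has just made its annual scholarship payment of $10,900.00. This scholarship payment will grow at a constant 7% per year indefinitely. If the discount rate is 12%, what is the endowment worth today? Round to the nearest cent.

D₁ = D₀ × (1 + g) = $10,900.00 × 1.07 = $11,663.0000
Growing perpetuity: P = D₁ / (r − g) = $11,663.0000 / (0.12 − 0.07) = $233,260.00

$233260.00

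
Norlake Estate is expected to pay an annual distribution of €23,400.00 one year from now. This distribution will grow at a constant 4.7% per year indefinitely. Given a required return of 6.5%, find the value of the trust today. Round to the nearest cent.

Growing perpetuity: P = D₁ / (r − g) = €23,400.0000 / (0.065 − 0.047) = €1,300,000.00

€1300000.00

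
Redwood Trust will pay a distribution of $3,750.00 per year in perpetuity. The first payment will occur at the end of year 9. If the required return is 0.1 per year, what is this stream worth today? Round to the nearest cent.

$17494.03

Value at end of year 8: C / r = $3,750.00 / 0.1 = $37,500.0000
Discount to today: PV = $37,500.0000 / (1 + 0.1)^8 = $37,500.0000 / 2.143589 = $17,494.03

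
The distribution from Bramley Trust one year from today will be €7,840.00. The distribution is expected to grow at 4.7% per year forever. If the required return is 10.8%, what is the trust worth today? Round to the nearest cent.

€128524.59

Growing perpetuity: P = D₁ / (r − g) = €7,840.0000 / (0.108 − 0.047) = €128,524.59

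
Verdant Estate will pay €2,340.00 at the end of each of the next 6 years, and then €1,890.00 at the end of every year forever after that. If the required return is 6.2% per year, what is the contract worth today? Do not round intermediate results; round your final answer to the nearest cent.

€32682.83

PV of 6-year annuity: €2,340.00 × [1 − (1+0.062)^−6] / 0.062 = 11434.58763
Perpetuity value at year 6: €1,890.00 / 0.062 = 30483.87097
PV of perpetuity: 30483.87097 / (1+0.062)^6 = 21248.24250
Total PV = 11434.58763 + 21248.24250 = 32682.83013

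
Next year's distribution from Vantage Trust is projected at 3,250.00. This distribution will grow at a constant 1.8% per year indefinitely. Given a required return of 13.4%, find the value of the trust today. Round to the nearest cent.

Growing perpetuity: P = D₁ / (r − g) = 3,250.0000 / (0.134 − 0.018) = 28,017.24

28017.24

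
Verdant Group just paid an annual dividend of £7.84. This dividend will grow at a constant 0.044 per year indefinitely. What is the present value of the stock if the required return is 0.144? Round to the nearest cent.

D₁ = D₀ × (1 + g) = £7.84 × 1.044 = £8.1850
Growing perpetuity: P = D₁ / (r − g) = £8.1850 / (0.144 − 0.044) = £81.85

£81.85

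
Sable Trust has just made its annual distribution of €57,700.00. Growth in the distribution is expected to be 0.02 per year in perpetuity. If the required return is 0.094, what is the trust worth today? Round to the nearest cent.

€795324.32

D₁ = D₀ × (1 + g) = €57,700.00 × 1.02 = €58,854.0000
Growing perpetuity: P = D₁ / (r − g) = €58,854.0000 / (0.094 − 0.02) = €795,324.32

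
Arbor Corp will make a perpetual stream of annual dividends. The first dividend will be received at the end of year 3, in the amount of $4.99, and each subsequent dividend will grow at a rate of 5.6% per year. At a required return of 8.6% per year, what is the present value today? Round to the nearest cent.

Value at end of year 2: C₁ / (r − g) = $4.99 / (0.086 − 0.056) = $166.3333
Discount to today: PV = $166.3333 / (1 + 0.086)^2 = $166.3333 / 1.179396 = $141.03

$141.03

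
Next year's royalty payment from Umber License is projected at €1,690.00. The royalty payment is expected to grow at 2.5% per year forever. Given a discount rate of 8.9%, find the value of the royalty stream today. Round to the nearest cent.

€26406.25

Growing perpetuity: P = D₁ / (r − g) = €1,690.0000 / (0.089 − 0.025) = €26,406.25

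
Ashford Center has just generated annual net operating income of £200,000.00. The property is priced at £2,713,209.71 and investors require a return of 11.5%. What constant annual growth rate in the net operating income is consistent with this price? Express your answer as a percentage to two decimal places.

P = D₀(1+g)/(r−g) ⇒ P(r−g) = D₀(1+g) ⇒ g(P+D₀) = P·r − D₀
g = (P·r − D₀)/(P + D₀) = (£2,713,209.71×0.115 − £200,000.00) / (£2,713,209.71 + £200,000.00) = 0.038452

3.85%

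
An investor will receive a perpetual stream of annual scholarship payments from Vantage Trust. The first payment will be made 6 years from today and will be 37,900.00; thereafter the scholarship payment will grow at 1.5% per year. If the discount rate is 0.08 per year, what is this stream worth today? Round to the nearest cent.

Value at end of year 5: C₁ / (r − g) = 37,900.00 / (0.08 − 0.015) = 583,076.9231
Discount to today: PV = 583,076.9231 / (1 + 0.08)^5 = 583,076.9231 / 1.469328 = 396,832.36

396832.36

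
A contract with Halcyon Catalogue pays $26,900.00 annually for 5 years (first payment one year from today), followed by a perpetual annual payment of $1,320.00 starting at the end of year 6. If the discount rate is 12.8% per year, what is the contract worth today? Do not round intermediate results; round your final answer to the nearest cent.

$100724.06

PV of 5-year annuity: $26,900.00 × [1 − (1+0.128)^−5] / 0.128 = 95077.05583
Perpetuity value at year 5: $1,320.00 / 0.128 = 10312.50000
PV of perpetuity: 10312.50000 / (1+0.128)^5 = 5647.00878
Total PV = 95077.05583 + 5647.00878 = 100724.06462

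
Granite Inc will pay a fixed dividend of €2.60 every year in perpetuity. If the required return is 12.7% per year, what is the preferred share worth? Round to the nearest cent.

Level perpetuity: PV = C / r = €2.60 / 0.127 = €20.47

€20.47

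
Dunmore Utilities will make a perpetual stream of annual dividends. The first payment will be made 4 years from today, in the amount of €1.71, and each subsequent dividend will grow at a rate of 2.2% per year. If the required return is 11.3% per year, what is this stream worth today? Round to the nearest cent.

Value at end of year 3: C₁ / (r − g) = €1.71 / (0.113 − 0.022) = €18.7912
Discount to today: PV = €18.7912 / (1 + 0.113)^3 = €18.7912 / 1.378750 = €13.63

€13.63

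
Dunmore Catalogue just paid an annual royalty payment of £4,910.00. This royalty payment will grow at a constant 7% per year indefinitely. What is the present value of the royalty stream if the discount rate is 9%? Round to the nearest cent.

D₁ = D₀ × (1 + g) = £4,910.00 × 1.07 = £5,253.7000
Growing perpetuity: P = D₁ / (r − g) = £5,253.7000 / (0.09 − 0.07) = £262,685.00

£262685.00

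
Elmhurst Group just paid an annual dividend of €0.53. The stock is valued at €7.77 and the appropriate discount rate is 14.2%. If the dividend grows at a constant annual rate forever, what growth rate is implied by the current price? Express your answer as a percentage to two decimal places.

6.91%

P = D₀(1+g)/(r−g) ⇒ P(r−g) = D₀(1+g) ⇒ g(P+D₀) = P·r − D₀
g = (P·r − D₀)/(P + D₀) = (€7.77×0.142 − €0.53) / (€7.77 + €0.53) = 0.069077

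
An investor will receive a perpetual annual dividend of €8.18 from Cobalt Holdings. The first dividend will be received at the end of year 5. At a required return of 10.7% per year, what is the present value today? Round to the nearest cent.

Value at end of year 4: C / r = €8.18 / 0.107 = €76.4486
Discount to today: PV = €76.4486 / (1 + 0.107)^4 = €76.4486 / 1.501725 = €50.91

€50.91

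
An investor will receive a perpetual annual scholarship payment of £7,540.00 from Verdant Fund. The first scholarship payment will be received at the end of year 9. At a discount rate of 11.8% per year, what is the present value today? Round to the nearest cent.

Value at end of year 8: C / r = £7,540.00 / 0.118 = £63,898.3051
Discount to today: PV = £63,898.3051 / (1 + 0.118)^8 = £63,898.3051 / 2.440813 = £26,179.11

£26179.11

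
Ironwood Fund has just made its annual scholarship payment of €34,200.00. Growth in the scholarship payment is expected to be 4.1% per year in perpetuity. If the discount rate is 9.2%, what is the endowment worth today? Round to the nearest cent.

D₁ = D₀ × (1 + g) = €34,200.00 × 1.041 = €35,602.2000
Growing perpetuity: P = D₁ / (r − g) = €35,602.2000 / (0.092 − 0.041) = €698,082.35

€698082.35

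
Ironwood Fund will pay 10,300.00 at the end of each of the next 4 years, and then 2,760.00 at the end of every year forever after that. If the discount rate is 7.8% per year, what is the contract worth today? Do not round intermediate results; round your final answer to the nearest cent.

PV of 4-year annuity: 10,300.00 × [1 − (1+0.078)^−4] / 0.078 = 34267.33162
Perpetuity value at year 4: 2,760.00 / 0.078 = 35384.61538
PV of perpetuity: 35384.61538 / (1+0.078)^4 = 26202.30128
Total PV = 34267.33162 + 26202.30128 = 60469.63290

60469.63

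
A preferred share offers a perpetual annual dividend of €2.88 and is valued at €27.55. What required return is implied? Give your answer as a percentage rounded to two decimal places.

10.45%

P = C/r ⇒ r = C/P = €2.88/€27.55 = 0.104537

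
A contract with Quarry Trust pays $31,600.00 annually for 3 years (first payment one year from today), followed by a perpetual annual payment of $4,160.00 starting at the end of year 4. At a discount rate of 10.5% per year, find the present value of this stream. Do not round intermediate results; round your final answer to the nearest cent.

PV of 3-year annuity: $31,600.00 × [1 − (1+0.105)^−3] / 0.105 = 77897.90141
Perpetuity value at year 3: $4,160.00 / 0.105 = 39619.04762
PV of perpetuity: 39619.04762 / (1+0.105)^3 = 29364.13402
Total PV = 77897.90141 + 29364.13402 = 107262.03542

$107262.04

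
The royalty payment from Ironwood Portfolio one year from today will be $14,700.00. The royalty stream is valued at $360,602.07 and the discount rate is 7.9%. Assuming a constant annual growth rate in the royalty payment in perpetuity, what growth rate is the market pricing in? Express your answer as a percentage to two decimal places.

3.82%

P = D₁/(r−g) ⇒ g = r − D₁/P = 0.079 − $14,700.00/$360,602.07 = 0.038235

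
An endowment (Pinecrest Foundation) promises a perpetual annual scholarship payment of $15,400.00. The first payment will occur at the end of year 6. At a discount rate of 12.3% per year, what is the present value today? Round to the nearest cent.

Value at end of year 5: C / r = $15,400.00 / 0.123 = $125,203.2520
Discount to today: PV = $125,203.2520 / (1 + 0.123)^5 = $125,203.2520 / 1.786071 = $70,099.81

$70099.81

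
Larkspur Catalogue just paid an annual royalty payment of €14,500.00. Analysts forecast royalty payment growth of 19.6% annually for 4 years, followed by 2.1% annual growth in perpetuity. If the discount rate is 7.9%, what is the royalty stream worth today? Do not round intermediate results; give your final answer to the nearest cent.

€460827.26

D_1 = 17342.00000
D_2 = 20741.03200
D_3 = 24806.27427
D_4 = 29668.30403
Terminal value at year 4: TV = D_4×(1+g_2)/(r−g_2) = 30291.33841/0.058 = 522264.45541
P_0 = D_1/(1+r)^1 + D_2/(1+r)^2 + D_3/(1+r)^3 + D_4/(1+r)^4 + TV/(1+r)^4
    = 16072.28916 + 17815.06750 + 19746.82181 + 21888.04345 + 385305.04069 = 460827.26260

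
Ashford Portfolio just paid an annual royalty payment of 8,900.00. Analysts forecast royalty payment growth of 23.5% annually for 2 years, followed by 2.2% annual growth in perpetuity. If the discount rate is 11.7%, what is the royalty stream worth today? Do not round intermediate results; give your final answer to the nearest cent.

D_1 = 10991.50000
D_2 = 13574.50250
Terminal value at year 2: TV = D_2×(1+g_2)/(r−g_2) = 13873.14156/0.095 = 146033.06900
P_0 = D_1/(1+r)^1 + D_2/(1+r)^2 + TV/(1+r)^2
    = 9840.19696 + 10879.71642 + 117042.84401 = 137762.75739

137762.76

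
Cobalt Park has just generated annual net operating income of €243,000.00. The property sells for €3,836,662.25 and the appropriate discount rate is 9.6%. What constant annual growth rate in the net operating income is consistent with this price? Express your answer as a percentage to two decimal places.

P = D₀(1+g)/(r−g) ⇒ P(r−g) = D₀(1+g) ⇒ g(P+D₀) = P·r − D₀
g = (P·r − D₀)/(P + D₀) = (€3,836,662.25×0.096 − €243,000.00) / (€3,836,662.25 + €243,000.00) = 0.030718

3.07%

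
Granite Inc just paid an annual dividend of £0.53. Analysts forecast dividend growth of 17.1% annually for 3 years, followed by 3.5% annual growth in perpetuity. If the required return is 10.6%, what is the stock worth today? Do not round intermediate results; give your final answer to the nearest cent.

£10.95

D_1 = 0.62063
D_2 = 0.72676
D_3 = 0.85103
Terminal value at year 3: TV = D_3×(1+g_2)/(r−g_2) = 0.88082/0.071 = 12.40591
P_0 = D_1/(1+r)^1 + D_2/(1+r)^2 + D_3/(1+r)^3 + TV/(1+r)^3
    = 0.56115 + 0.59413 + 0.62904 + 9.16987 = 10.95419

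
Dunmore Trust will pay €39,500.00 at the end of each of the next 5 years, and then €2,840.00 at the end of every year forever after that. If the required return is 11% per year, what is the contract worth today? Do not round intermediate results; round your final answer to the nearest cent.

€161309.77

PV of 5-year annuity: €39,500.00 × [1 − (1+0.11)^−5] / 0.11 = 145987.93220
Perpetuity value at year 5: €2,840.00 / 0.11 = 25818.18182
PV of perpetuity: 25818.18182 / (1+0.11)^5 = 15321.83429
Total PV = 145987.93220 + 15321.83429 = 161309.76649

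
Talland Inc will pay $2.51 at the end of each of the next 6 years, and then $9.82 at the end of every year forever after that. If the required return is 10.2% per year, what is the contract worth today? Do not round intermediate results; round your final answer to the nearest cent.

$64.62

PV of 6-year annuity: $2.51 × [1 − (1+0.102)^−6] / 0.102 = 10.86793
Perpetuity value at year 6: $9.82 / 0.102 = 96.27451
PV of perpetuity: 96.27451 / (1+0.102)^6 = 53.75536
Total PV = 10.86793 + 53.75536 = 64.62329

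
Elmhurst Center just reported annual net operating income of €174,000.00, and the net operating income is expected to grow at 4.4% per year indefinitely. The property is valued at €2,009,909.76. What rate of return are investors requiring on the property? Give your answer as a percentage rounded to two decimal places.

13.44%

D₁ = €174,000.00 × 1.044 = €181,656.0000
P = D₁/(r − g) ⇒ r = D₁/P + g = €181,656.0000/€2,009,909.76 + 0.044 = 0.090380 + 0.044 = 0.134380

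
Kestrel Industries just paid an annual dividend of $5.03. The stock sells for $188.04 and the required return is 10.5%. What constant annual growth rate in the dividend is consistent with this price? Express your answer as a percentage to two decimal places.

7.62%

P = D₀(1+g)/(r−g) ⇒ P(r−g) = D₀(1+g) ⇒ g(P+D₀) = P·r − D₀
g = (P·r − D₀)/(P + D₀) = ($188.04×0.105 − $5.03) / ($188.04 + $5.03) = 0.076212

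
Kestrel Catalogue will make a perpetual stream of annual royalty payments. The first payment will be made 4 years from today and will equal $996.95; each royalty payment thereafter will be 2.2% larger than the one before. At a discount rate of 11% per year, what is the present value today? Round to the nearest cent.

Value at end of year 3: C₁ / (r − g) = $996.95 / (0.11 − 0.022) = $11,328.9773
Discount to today: PV = $11,328.9773 / (1 + 0.11)^3 = $11,328.9773 / 1.367631 = $8,283.65

$8283.65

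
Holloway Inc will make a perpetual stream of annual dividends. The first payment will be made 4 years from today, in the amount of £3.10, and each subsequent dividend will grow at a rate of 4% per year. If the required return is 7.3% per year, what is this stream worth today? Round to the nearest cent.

£76.04

Value at end of year 3: C₁ / (r − g) = £3.10 / (0.073 − 0.04) = £93.9394
Discount to today: PV = £93.9394 / (1 + 0.073)^3 = £93.9394 / 1.235376 = £76.04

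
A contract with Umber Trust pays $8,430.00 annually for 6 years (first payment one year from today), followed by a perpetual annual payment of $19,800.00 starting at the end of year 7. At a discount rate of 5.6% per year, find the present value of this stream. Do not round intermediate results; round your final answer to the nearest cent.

$296951.85

PV of 6-year annuity: $8,430.00 × [1 − (1+0.056)^−6] / 0.056 = 41979.16285
Perpetuity value at year 6: $19,800.00 / 0.056 = 353571.42857
PV of perpetuity: 353571.42857 / (1+0.056)^6 = 254972.68308
Total PV = 41979.16285 + 254972.68308 = 296951.84593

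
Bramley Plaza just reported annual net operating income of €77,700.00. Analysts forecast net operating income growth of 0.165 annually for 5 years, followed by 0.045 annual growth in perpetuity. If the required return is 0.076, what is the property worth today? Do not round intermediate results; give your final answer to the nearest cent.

D_1 = 90520.50000
D_2 = 105456.38250
D_3 = 122856.68561
D_4 = 143128.03874
D_5 = 166744.16513
Terminal value at year 5: TV = D_5×(1+g_2)/(r−g_2) = 174247.65256/0.031 = 5620892.01811
P_0 = D_1/(1+r)^1 + D_2/(1+r)^2 + D_3/(1+r)^3 + D_4/(1+r)^4 + D_5/(1+r)^5 + TV/(1+r)^5
    = 84126.85874 + 91085.30709 + 98619.31483 + 106776.48864 + 115608.37293 + 3897120.95828 = 4393337.30051

€4393337.30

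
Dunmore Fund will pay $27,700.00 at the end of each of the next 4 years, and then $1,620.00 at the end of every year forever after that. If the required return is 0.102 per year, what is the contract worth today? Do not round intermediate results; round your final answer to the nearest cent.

$98195.80

PV of 4-year annuity: $27,700.00 × [1 − (1+0.102)^−4] / 0.102 = 87426.47335
Perpetuity value at year 4: $1,620.00 / 0.102 = 15882.35294
PV of perpetuity: 15882.35294 / (1+0.102)^4 = 10769.32454
Total PV = 87426.47335 + 10769.32454 = 98195.79788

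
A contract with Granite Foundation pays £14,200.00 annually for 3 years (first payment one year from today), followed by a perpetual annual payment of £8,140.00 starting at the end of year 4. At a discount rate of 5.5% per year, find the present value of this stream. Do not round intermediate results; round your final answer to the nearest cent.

PV of 3-year annuity: £14,200.00 × [1 − (1+0.055)^−3] / 0.055 = 38310.65397
Perpetuity value at year 3: £8,140.00 / 0.055 = 148000.00000
PV of perpetuity: 148000.00000 / (1+0.055)^3 = 126038.82230
Total PV = 38310.65397 + 126038.82230 = 164349.47627

£164349.48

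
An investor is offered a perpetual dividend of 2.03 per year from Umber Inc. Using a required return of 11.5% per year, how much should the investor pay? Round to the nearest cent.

17.65

Level perpetuity: PV = C / r = 2.03 / 0.115 = 17.65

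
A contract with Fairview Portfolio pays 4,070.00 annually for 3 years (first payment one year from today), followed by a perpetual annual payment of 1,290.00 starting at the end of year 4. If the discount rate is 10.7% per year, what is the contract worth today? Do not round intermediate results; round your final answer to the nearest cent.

18885.21

PV of 3-year annuity: 4,070.00 × [1 − (1+0.107)^−3] / 0.107 = 9998.04434
Perpetuity value at year 3: 1,290.00 / 0.107 = 12056.07477
PV of perpetuity: 12056.07477 / (1+0.107)^3 = 8887.16145
Total PV = 9998.04434 + 8887.16145 = 18885.20579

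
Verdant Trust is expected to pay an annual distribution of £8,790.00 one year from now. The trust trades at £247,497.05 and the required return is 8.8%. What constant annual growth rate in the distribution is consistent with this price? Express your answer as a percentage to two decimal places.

5.25%

P = D₁/(r−g) ⇒ g = r − D₁/P = 0.088 − £8,790.00/£247,497.05 = 0.052484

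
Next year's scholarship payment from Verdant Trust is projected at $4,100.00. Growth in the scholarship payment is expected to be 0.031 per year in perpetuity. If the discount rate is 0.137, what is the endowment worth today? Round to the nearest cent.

$38679.25

Growing perpetuity: P = D₁ / (r − g) = $4,100.0000 / (0.137 − 0.031) = $38,679.25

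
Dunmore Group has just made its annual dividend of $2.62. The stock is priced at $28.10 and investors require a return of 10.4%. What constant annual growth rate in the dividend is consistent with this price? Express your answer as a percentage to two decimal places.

0.98%

P = D₀(1+g)/(r−g) ⇒ P(r−g) = D₀(1+g) ⇒ g(P+D₀) = P·r − D₀
g = (P·r − D₀)/(P + D₀) = ($28.10×0.104 − $2.62) / ($28.10 + $2.62) = 0.009844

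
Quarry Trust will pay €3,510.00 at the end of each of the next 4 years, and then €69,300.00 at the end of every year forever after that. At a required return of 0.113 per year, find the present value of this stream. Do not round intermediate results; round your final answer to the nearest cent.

PV of 4-year annuity: €3,510.00 × [1 − (1+0.113)^−4] / 0.113 = 10820.19882
Perpetuity value at year 4: €69,300.00 / 0.113 = 613274.33628
PV of perpetuity: 613274.33628 / (1+0.113)^4 = 399644.76990
Total PV = 10820.19882 + 399644.76990 = 410464.96872

€410464.97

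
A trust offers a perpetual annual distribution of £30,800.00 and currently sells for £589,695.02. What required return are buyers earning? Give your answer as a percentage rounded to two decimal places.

P = C/r ⇒ r = C/P = £30,800.00/£589,695.02 = 0.052230

5.22%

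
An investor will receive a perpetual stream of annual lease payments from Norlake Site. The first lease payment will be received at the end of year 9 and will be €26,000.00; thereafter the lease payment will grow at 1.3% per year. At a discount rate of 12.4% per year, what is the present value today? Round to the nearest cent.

€91943.26

Value at end of year 8: C₁ / (r − g) = €26,000.00 / (0.124 − 0.013) = €234,234.2342
Discount to today: PV = €234,234.2342 / (1 + 0.124)^8 = €234,234.2342 / 2.547596 = €91,943.26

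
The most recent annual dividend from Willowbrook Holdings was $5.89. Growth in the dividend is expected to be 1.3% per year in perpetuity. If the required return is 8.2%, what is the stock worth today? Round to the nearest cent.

$86.47

D₁ = D₀ × (1 + g) = $5.89 × 1.013 = $5.9666
Growing perpetuity: P = D₁ / (r − g) = $5.9666 / (0.082 − 0.013) = $86.47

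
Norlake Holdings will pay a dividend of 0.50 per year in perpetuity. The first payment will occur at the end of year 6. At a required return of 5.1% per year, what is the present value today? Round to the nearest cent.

7.65

Value at end of year 5: C / r = 0.50 / 0.051 = 9.8039
Discount to today: PV = 9.8039 / (1 + 0.051)^5 = 9.8039 / 1.282371 = 7.65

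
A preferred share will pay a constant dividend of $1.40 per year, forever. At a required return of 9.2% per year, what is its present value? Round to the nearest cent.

Level perpetuity: PV = C / r = $1.40 / 0.092 = $15.22

$15.22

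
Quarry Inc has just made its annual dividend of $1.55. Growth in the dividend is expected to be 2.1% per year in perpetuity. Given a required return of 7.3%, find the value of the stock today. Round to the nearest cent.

D₁ = D₀ × (1 + g) = $1.55 × 1.021 = $1.5826
Growing perpetuity: P = D₁ / (r − g) = $1.5826 / (0.073 − 0.021) = $30.43

$30.43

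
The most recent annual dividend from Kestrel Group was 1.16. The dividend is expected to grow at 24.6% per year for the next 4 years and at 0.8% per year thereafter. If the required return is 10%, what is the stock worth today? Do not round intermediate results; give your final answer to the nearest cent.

D_1 = 1.44536
D_2 = 1.80092
D_3 = 2.24394
D_4 = 2.79595
Terminal value at year 4: TV = D_4×(1+g_2)/(r−g_2) = 2.81832/0.092 = 30.63394
P_0 = D_1/(1+r)^1 + D_2/(1+r)^2 + D_3/(1+r)^3 + D_4/(1+r)^4 + TV/(1+r)^4
    = 1.31396 + 1.48836 + 1.68591 + 1.90967 + 20.92339 = 27.32130

27.32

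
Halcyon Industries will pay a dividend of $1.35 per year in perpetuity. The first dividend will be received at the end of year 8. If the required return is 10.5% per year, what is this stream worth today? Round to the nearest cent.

Value at end of year 7: C / r = $1.35 / 0.105 = $12.8571
Discount to today: PV = $12.8571 / (1 + 0.105)^7 = $12.8571 / 2.011574 = $6.39

$6.39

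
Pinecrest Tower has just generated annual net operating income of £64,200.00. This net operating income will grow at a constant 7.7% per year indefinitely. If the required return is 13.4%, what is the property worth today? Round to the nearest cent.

D₁ = D₀ × (1 + g) = £64,200.00 × 1.077 = £69,143.4000
Growing perpetuity: P = D₁ / (r − g) = £69,143.4000 / (0.134 − 0.077) = £1,213,042.11

£1213042.11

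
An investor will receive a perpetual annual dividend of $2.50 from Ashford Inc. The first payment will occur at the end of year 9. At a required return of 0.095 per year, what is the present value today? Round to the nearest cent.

Value at end of year 8: C / r = $2.50 / 0.095 = $26.3158
Discount to today: PV = $26.3158 / (1 + 0.095)^8 = $26.3158 / 2.066869 = $12.73

$12.73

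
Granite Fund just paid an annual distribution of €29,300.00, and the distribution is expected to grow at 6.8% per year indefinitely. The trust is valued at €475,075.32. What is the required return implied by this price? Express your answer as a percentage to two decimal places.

13.39%

D₁ = €29,300.00 × 1.068 = €31,292.4000
P = D₁/(r − g) ⇒ r = D₁/P + g = €31,292.4000/€475,075.32 + 0.068 = 0.065868 + 0.068 = 0.133868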